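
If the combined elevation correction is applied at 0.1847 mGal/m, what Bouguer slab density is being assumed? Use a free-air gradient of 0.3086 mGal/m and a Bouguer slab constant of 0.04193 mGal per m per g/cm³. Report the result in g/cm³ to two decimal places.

0.1847 = 0.3086 − 0.04193 × ρ
ρ = (0.3086 − 0.1847) / 0.04193 = 2.95 g/cm³

2.95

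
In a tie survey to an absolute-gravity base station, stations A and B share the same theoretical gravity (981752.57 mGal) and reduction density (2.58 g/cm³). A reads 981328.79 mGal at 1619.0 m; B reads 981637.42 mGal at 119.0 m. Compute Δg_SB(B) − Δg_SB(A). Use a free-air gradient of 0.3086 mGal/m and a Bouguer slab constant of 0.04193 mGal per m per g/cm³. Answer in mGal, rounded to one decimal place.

8.0

Δg_SB(A) = 981328.79 − 981752.57 + 0.3086×1619.0 − 0.04193×2.58×1619.0 = -99.30 mGal
Δg_SB(B) = 981637.42 − 981752.57 + 0.3086×119.0 − 0.04193×2.58×119.0 = -91.30 mGal
Difference = -91.30 − (-99.30) = 8.00 mGal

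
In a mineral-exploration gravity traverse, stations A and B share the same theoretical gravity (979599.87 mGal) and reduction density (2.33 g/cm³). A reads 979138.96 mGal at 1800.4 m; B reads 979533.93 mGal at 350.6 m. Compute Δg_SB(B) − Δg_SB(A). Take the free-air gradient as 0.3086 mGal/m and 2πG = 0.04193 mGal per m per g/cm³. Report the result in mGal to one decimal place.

89.2

Δg_SB(A) = 979138.96 − 979599.87 + 0.3086×1800.4 − 0.04193×2.33×1800.4 = -81.20 mGal
Δg_SB(B) = 979533.93 − 979599.87 + 0.3086×350.6 − 0.04193×2.33×350.6 = 8.00 mGal
Difference = 8.00 − (-81.20) = 89.20 mGal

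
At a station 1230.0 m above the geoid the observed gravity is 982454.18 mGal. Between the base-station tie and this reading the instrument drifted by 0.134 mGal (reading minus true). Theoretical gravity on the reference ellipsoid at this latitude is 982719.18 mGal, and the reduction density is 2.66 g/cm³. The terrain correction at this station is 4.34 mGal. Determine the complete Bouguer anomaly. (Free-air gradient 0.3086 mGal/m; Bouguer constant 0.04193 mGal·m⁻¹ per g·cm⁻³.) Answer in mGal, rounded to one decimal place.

Drift-corrected reading = 982454.18 − (0.134) = 982454.046 mGal
Free-air correction = 0.3086 × 1230.0 = 379.58 mGal
Free-air anomaly = 982454.046 − 982719.18 + (379.58) = 114.446 mGal
Bouguer slab correction = 0.04193 × 2.66 × 1230.0 = 137.19 mGal
Simple Bouguer anomaly = 114.446 − (137.19) = -22.744 mGal
Complete Bouguer anomaly = -22.744 + 4.34 = -18.404 mGal

-18.4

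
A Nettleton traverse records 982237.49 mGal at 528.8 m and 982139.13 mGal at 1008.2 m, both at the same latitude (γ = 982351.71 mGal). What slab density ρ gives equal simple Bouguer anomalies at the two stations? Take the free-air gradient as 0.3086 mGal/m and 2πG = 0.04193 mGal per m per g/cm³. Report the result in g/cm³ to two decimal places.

Δg_obs = 982139.13 − 982237.49 = -98.36 mGal over Δh = 1008.2 − 528.8 = 479.4 m
Equal Bouguer anomalies ⇒ Δg_obs + (0.3086 − 0.04193ρ)·Δh = 0
0.3086 − 0.04193ρ = −Δg_obs/Δh = 0.20517
ρ = (0.3086 − 0.20517) / 0.04193 = 2.47 g/cm³

2.47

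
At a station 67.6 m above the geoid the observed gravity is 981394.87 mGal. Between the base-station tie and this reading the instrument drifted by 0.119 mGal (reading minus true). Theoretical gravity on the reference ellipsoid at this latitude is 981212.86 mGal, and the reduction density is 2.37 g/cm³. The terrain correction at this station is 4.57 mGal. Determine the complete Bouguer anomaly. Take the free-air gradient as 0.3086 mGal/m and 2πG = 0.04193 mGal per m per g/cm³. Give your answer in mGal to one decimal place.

Drift-corrected reading = 981394.87 − (0.119) = 981394.751 mGal
Free-air correction = 0.3086 × 67.6 = 20.86 mGal
Free-air anomaly = 981394.751 − 981212.86 + (20.86) = 202.751 mGal
Bouguer slab correction = 0.04193 × 2.37 × 67.6 = 6.72 mGal
Simple Bouguer anomaly = 202.751 − (6.72) = 196.031 mGal
Complete Bouguer anomaly = 196.031 + 4.57 = 200.601 mGal

200.6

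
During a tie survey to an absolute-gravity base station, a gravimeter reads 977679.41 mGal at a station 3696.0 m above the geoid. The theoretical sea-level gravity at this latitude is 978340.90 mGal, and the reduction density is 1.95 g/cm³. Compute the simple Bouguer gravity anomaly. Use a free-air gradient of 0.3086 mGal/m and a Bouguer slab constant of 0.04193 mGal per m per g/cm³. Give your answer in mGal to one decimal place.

Free-air correction = 0.3086 × 3696.0 = 1140.59 mGal
Free-air anomaly = 977679.41 − 978340.90 + (1140.59) = 479.10 mGal
Bouguer slab correction = 0.04193 × 1.95 × 3696.0 = 302.20 mGal
Simple Bouguer anomaly = 479.10 − (302.20) = 176.90 mGal

176.9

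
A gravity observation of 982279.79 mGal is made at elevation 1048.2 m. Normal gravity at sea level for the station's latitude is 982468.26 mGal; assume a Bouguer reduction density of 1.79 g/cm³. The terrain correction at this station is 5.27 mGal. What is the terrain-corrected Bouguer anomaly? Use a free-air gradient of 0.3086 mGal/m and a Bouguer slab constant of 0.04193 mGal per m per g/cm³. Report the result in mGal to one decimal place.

61.6

Free-air correction = 0.3086 × 1048.2 = 323.47 mGal
Free-air anomaly = 982279.79 − 982468.26 + (323.47) = 135.00 mGal
Bouguer slab correction = 0.04193 × 1.79 × 1048.2 = 78.67 mGal
Simple Bouguer anomaly = 135.00 − (78.67) = 56.33 mGal
Complete Bouguer anomaly = 56.33 + 5.27 = 61.60 mGal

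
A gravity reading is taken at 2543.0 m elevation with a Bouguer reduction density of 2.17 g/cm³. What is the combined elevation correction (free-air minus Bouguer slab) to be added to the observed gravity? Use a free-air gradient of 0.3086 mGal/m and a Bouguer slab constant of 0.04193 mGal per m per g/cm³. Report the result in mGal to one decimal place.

553.4

Combined gradient = 0.3086 − 0.04193 × 2.17 = 0.2176119 mGal/m
Combined elevation correction = 0.2176119 × 2543.0 = 553.4 mGal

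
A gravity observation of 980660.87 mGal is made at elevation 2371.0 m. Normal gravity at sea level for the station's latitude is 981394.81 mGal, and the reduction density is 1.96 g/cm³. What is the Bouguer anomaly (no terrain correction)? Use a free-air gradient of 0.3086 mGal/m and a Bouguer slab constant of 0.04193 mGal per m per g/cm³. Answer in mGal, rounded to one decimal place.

Free-air correction = 0.3086 × 2371.0 = 731.69 mGal
Free-air anomaly = 980660.87 − 981394.81 + (731.69) = -2.25 mGal
Bouguer slab correction = 0.04193 × 1.96 × 2371.0 = 194.86 mGal
Simple Bouguer anomaly = -2.25 − (194.86) = -197.11 mGal

-197.1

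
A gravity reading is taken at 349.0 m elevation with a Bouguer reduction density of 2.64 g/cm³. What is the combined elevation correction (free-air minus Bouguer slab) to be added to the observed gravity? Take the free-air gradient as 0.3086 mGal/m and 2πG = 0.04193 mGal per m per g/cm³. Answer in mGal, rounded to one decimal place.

69.1

Combined gradient = 0.3086 − 0.04193 × 2.64 = 0.1979048 mGal/m
Combined elevation correction = 0.1979048 × 349.0 = 69.1 mGal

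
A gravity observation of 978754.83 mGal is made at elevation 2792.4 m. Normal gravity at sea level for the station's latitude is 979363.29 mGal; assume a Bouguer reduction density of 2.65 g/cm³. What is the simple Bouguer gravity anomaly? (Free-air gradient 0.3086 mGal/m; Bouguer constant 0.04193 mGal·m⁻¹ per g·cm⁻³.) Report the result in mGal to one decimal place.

-57.0

Free-air correction = 0.3086 × 2792.4 = 861.73 mGal
Free-air anomaly = 978754.83 − 979363.29 + (861.73) = 253.27 mGal
Bouguer slab correction = 0.04193 × 2.65 × 2792.4 = 310.28 mGal
Simple Bouguer anomaly = 253.27 − (310.28) = -57.01 mGal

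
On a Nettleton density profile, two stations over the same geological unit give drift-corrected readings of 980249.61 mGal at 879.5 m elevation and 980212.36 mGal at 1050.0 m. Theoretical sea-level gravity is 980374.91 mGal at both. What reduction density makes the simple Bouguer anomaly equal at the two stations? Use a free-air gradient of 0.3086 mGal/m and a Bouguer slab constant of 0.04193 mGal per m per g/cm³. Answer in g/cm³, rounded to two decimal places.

Δg_obs = 980212.36 − 980249.61 = -37.25 mGal over Δh = 1050.0 − 879.5 = 170.5 m
Equal Bouguer anomalies ⇒ Δg_obs + (0.3086 − 0.04193ρ)·Δh = 0
0.3086 − 0.04193ρ = −Δg_obs/Δh = 0.21848
ρ = (0.3086 − 0.21848) / 0.04193 = 2.15 g/cm³

2.15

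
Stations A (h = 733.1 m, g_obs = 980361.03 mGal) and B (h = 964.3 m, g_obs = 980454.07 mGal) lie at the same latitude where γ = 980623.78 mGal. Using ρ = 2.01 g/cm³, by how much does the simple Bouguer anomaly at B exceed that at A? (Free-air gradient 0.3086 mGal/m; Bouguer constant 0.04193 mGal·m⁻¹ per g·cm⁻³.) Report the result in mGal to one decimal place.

144.9

Δg_SB(A) = 980361.03 − 980623.78 + 0.3086×733.1 − 0.04193×2.01×733.1 = -98.30 mGal
Δg_SB(B) = 980454.07 − 980623.78 + 0.3086×964.3 − 0.04193×2.01×964.3 = 46.60 mGal
Difference = 46.60 − (-98.30) = 144.90 mGal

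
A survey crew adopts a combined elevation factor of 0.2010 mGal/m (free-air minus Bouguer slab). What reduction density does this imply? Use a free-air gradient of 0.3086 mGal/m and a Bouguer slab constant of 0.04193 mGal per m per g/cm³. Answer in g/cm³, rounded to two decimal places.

2.57

0.2010 = 0.3086 − 0.04193 × ρ
ρ = (0.3086 − 0.2010) / 0.04193 = 2.57 g/cm³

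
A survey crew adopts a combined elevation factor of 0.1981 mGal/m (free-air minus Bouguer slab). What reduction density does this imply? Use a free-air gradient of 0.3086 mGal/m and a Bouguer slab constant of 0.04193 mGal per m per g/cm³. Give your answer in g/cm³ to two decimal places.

0.1981 = 0.3086 − 0.04193 × ρ
ρ = (0.3086 − 0.1981) / 0.04193 = 2.64 g/cm³

2.64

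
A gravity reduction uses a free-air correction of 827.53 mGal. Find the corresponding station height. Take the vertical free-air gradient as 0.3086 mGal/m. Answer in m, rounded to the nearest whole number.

2682

h = 827.53 / 0.3086 = 2681.56 m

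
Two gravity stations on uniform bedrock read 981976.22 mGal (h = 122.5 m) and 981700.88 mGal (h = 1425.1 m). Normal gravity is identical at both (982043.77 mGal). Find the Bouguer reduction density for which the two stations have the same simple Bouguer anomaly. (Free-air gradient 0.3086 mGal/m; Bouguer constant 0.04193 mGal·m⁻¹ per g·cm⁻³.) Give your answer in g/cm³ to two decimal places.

Δg_obs = 981700.88 − 981976.22 = -275.34 mGal over Δh = 1425.1 − 122.5 = 1302.6 m
Equal Bouguer anomalies ⇒ Δg_obs + (0.3086 − 0.04193ρ)·Δh = 0
0.3086 − 0.04193ρ = −Δg_obs/Δh = 0.21138
ρ = (0.3086 − 0.21138) / 0.04193 = 2.32 g/cm³

2.32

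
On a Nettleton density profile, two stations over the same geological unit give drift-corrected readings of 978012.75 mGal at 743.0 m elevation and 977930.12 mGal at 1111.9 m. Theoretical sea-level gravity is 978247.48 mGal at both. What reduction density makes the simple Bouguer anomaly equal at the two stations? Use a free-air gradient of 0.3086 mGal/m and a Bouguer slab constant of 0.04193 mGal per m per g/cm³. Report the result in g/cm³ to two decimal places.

2.02

Δg_obs = 977930.12 − 978012.75 = -82.63 mGal over Δh = 1111.9 − 743.0 = 368.9 m
Equal Bouguer anomalies ⇒ Δg_obs + (0.3086 − 0.04193ρ)·Δh = 0
0.3086 − 0.04193ρ = −Δg_obs/Δh = 0.22399
ρ = (0.3086 − 0.22399) / 0.04193 = 2.02 g/cm³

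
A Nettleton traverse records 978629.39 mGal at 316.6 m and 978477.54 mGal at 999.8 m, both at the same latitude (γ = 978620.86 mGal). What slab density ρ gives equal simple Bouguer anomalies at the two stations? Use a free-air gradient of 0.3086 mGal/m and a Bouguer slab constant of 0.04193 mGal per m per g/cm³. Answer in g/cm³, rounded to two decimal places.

2.06

Δg_obs = 978477.54 − 978629.39 = -151.85 mGal over Δh = 999.8 − 316.6 = 683.2 m
Equal Bouguer anomalies ⇒ Δg_obs + (0.3086 − 0.04193ρ)·Δh = 0
0.3086 − 0.04193ρ = −Δg_obs/Δh = 0.22226
ρ = (0.3086 − 0.22226) / 0.04193 = 2.06 g/cm³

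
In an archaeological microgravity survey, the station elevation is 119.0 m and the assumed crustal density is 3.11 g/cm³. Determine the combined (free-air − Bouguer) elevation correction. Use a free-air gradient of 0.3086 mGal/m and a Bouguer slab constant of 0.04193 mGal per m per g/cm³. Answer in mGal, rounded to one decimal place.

21.2

Combined gradient = 0.3086 − 0.04193 × 3.11 = 0.1781977 mGal/m
Combined elevation correction = 0.1781977 × 119.0 = 21.2 mGal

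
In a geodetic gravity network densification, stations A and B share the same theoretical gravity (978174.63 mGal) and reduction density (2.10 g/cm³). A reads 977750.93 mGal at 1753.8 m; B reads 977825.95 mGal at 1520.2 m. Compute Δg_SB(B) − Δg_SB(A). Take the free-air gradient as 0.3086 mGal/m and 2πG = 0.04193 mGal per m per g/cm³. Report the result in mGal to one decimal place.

Δg_SB(A) = 977750.93 − 978174.63 + 0.3086×1753.8 − 0.04193×2.10×1753.8 = -36.90 mGal
Δg_SB(B) = 977825.95 − 978174.63 + 0.3086×1520.2 − 0.04193×2.10×1520.2 = -13.40 mGal
Difference = -13.40 − (-36.90) = 23.50 mGal

23.5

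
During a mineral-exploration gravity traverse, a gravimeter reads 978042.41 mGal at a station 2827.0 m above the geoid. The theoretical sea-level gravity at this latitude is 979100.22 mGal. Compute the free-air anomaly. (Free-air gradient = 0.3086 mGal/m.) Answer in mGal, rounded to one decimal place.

-185.4

Free-air correction = 0.3086 × 2827.0 = 872.41 mGal
Free-air anomaly = 978042.41 − 979100.22 + (872.41) = -185.40 mGal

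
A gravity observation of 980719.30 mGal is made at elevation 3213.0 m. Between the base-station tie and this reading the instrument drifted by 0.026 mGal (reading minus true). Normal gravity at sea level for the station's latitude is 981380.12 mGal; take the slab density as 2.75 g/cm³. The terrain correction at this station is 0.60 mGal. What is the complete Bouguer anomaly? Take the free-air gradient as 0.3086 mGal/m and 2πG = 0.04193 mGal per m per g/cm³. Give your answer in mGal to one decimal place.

Drift-corrected reading = 980719.30 − (0.026) = 980719.274 mGal
Free-air correction = 0.3086 × 3213.0 = 991.53 mGal
Free-air anomaly = 980719.274 − 981380.12 + (991.53) = 330.684 mGal
Bouguer slab correction = 0.04193 × 2.75 × 3213.0 = 370.48 mGal
Simple Bouguer anomaly = 330.684 − (370.48) = -39.796 mGal
Complete Bouguer anomaly = -39.796 + 0.60 = -39.196 mGal

-39.2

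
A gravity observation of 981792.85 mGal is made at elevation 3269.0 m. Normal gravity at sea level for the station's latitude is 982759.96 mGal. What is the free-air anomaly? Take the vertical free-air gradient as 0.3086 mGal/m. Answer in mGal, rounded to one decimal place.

41.7

Free-air correction = 0.3086 × 3269.0 = 1008.81 mGal
Free-air anomaly = 981792.85 − 982759.96 + (1008.81) = 41.70 mGal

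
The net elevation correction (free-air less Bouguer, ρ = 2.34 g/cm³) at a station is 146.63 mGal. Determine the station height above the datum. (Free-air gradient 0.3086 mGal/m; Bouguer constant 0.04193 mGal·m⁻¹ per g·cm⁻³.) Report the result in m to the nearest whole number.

Combined gradient = 0.3086 − 0.04193 × 2.34 = 0.2104838 mGal/m
h = 146.63 / 0.2104838 = 696.63 m

697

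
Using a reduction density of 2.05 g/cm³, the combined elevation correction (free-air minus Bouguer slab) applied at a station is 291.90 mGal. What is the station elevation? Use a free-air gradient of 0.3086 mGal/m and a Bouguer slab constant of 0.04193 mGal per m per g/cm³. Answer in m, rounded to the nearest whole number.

1311

Combined gradient = 0.3086 − 0.04193 × 2.05 = 0.2226435 mGal/m
h = 291.90 / 0.2226435 = 1311.06 m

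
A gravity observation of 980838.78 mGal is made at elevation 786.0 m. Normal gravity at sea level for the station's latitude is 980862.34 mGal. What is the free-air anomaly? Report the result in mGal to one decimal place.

Free-air correction = 0.3086 × 786.0 = 242.56 mGal
Free-air anomaly = 980838.78 − 980862.34 + (242.56) = 219.00 mGal

219.0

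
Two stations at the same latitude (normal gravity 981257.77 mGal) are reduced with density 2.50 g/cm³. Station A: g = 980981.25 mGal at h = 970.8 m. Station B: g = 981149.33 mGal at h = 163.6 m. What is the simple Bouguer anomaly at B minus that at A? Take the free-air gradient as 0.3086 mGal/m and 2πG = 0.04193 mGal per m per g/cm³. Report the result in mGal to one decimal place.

Δg_SB(A) = 980981.25 − 981257.77 + 0.3086×970.8 − 0.04193×2.50×970.8 = -78.70 mGal
Δg_SB(B) = 981149.33 − 981257.77 + 0.3086×163.6 − 0.04193×2.50×163.6 = -75.10 mGal
Difference = -75.10 − (-78.70) = 3.60 mGal

3.6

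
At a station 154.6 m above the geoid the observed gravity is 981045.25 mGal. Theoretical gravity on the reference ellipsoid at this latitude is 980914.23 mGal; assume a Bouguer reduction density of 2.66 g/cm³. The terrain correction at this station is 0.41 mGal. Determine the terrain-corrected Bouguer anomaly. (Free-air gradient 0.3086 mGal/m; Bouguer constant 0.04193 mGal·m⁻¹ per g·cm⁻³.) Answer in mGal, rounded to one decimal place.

Free-air correction = 0.3086 × 154.6 = 47.71 mGal
Free-air anomaly = 981045.25 − 980914.23 + (47.71) = 178.73 mGal
Bouguer slab correction = 0.04193 × 2.66 × 154.6 = 17.24 mGal
Simple Bouguer anomaly = 178.73 − (17.24) = 161.49 mGal
Complete Bouguer anomaly = 161.49 + 0.41 = 161.90 mGal

161.9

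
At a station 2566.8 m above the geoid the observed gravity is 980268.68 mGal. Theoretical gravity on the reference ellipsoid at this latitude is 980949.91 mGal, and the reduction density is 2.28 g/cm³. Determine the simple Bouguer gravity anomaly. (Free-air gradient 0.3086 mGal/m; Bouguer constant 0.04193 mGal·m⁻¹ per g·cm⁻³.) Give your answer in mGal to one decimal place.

-134.5

Free-air correction = 0.3086 × 2566.8 = 792.11 mGal
Free-air anomaly = 980268.68 − 980949.91 + (792.11) = 110.88 mGal
Bouguer slab correction = 0.04193 × 2.28 × 2566.8 = 245.39 mGal
Simple Bouguer anomaly = 110.88 − (245.39) = -134.51 mGal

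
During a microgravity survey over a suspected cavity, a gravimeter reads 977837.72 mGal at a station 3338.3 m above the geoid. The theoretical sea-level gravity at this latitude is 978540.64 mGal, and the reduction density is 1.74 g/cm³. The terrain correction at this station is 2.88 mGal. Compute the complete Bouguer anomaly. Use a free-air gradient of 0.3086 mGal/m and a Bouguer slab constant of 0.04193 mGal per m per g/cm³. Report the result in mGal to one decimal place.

86.6

Free-air correction = 0.3086 × 3338.3 = 1030.20 mGal
Free-air anomaly = 977837.72 − 978540.64 + (1030.20) = 327.28 mGal
Bouguer slab correction = 0.04193 × 1.74 × 3338.3 = 243.56 mGal
Simple Bouguer anomaly = 327.28 − (243.56) = 83.72 mGal
Complete Bouguer anomaly = 83.72 + 2.88 = 86.60 mGal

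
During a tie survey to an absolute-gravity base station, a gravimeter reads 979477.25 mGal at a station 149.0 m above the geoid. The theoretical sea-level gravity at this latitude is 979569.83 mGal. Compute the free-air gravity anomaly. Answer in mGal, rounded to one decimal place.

Free-air correction = 0.3086 × 149.0 = 45.98 mGal
Free-air anomaly = 979477.25 − 979569.83 + (45.98) = -46.60 mGal

-46.6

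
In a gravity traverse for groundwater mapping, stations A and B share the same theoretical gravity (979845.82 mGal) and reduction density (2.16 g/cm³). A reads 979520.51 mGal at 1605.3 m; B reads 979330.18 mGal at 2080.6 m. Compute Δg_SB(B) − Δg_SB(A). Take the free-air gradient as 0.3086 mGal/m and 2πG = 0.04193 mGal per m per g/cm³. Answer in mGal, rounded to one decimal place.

Δg_SB(A) = 979520.51 − 979845.82 + 0.3086×1605.3 − 0.04193×2.16×1605.3 = 24.70 mGal
Δg_SB(B) = 979330.18 − 979845.82 + 0.3086×2080.6 − 0.04193×2.16×2080.6 = -62.00 mGal
Difference = -62.00 − (24.70) = -86.70 mGal

-86.7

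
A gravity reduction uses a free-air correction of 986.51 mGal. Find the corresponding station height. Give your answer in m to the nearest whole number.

3197

h = 986.51 / 0.3086 = 3196.73 m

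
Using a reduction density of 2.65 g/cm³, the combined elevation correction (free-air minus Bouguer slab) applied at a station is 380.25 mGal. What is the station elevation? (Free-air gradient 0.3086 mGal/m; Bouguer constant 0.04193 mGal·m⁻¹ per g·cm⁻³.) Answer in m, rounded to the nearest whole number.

1925

Combined gradient = 0.3086 − 0.04193 × 2.65 = 0.1974855 mGal/m
h = 380.25 / 0.1974855 = 1925.46 m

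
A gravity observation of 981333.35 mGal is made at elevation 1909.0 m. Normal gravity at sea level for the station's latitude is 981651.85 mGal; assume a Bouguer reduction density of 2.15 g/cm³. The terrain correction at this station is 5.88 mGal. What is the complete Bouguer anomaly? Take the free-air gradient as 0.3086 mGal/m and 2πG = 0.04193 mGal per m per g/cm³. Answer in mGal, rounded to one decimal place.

Free-air correction = 0.3086 × 1909.0 = 589.12 mGal
Free-air anomaly = 981333.35 − 981651.85 + (589.12) = 270.62 mGal
Bouguer slab correction = 0.04193 × 2.15 × 1909.0 = 172.10 mGal
Simple Bouguer anomaly = 270.62 − (172.10) = 98.52 mGal
Complete Bouguer anomaly = 98.52 + 5.88 = 104.40 mGal

104.4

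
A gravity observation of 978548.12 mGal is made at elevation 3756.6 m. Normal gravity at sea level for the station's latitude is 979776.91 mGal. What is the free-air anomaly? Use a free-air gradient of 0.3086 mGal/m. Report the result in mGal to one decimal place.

-69.5

Free-air correction = 0.3086 × 3756.6 = 1159.29 mGal
Free-air anomaly = 978548.12 − 979776.91 + (1159.29) = -69.50 mGal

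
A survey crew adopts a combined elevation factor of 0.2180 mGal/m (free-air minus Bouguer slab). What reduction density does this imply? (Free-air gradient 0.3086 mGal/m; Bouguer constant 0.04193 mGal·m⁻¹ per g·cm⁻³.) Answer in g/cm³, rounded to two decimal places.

2.16

0.2180 = 0.3086 − 0.04193 × ρ
ρ = (0.3086 − 0.2180) / 0.04193 = 2.16 g/cm³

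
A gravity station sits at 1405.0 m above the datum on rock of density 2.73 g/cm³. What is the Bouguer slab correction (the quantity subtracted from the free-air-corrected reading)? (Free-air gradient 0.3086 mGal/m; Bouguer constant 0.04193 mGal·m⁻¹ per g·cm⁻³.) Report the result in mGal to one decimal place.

Bouguer slab correction = 0.04193 × 2.73 × 1405.0 = 160.8 mGal

160.8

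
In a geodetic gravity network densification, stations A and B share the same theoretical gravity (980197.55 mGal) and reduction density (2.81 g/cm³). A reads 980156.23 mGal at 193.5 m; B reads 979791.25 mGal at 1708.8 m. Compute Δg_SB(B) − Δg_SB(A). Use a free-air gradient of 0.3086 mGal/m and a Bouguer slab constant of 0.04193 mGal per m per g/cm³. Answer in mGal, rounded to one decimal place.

-75.9

Δg_SB(A) = 980156.23 − 980197.55 + 0.3086×193.5 − 0.04193×2.81×193.5 = -4.40 mGal
Δg_SB(B) = 979791.25 − 980197.55 + 0.3086×1708.8 − 0.04193×2.81×1708.8 = -80.30 mGal
Difference = -80.30 − (-4.40) = -75.90 mGal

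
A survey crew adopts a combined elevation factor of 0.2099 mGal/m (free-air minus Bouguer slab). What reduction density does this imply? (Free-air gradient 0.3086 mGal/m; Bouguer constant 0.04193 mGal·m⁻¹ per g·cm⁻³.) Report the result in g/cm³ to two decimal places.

0.2099 = 0.3086 − 0.04193 × ρ
ρ = (0.3086 − 0.2099) / 0.04193 = 2.35 g/cm³

2.35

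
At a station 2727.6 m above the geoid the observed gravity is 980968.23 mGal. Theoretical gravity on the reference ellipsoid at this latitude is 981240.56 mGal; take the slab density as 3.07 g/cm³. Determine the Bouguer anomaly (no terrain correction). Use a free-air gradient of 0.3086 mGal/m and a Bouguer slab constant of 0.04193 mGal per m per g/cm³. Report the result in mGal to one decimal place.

218.3

Free-air correction = 0.3086 × 2727.6 = 841.74 mGal
Free-air anomaly = 980968.23 − 981240.56 + (841.74) = 569.41 mGal
Bouguer slab correction = 0.04193 × 3.07 × 2727.6 = 351.11 mGal
Simple Bouguer anomaly = 569.41 − (351.11) = 218.30 mGal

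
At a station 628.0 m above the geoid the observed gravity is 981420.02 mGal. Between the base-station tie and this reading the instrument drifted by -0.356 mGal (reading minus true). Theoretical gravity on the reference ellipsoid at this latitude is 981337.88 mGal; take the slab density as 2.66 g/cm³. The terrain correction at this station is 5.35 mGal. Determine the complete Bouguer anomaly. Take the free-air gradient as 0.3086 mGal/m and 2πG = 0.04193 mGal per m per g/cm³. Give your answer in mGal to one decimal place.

211.6

Drift-corrected reading = 981420.02 − (-0.356) = 981420.376 mGal
Free-air correction = 0.3086 × 628.0 = 193.80 mGal
Free-air anomaly = 981420.376 − 981337.88 + (193.80) = 276.296 mGal
Bouguer slab correction = 0.04193 × 2.66 × 628.0 = 70.04 mGal
Simple Bouguer anomaly = 276.296 − (70.04) = 206.256 mGal
Complete Bouguer anomaly = 206.256 + 5.35 = 211.606 mGal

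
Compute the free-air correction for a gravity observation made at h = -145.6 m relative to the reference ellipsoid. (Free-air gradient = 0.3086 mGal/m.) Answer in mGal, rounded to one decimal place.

Free-air correction = 0.3086 × -145.6 = -44.9 mGal

-44.9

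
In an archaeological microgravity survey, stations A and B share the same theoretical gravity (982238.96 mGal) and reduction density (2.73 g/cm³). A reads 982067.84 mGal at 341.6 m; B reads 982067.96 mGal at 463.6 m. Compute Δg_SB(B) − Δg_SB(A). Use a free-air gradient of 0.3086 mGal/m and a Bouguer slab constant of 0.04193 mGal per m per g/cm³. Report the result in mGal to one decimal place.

23.8

Δg_SB(A) = 982067.84 − 982238.96 + 0.3086×341.6 − 0.04193×2.73×341.6 = -104.80 mGal
Δg_SB(B) = 982067.96 − 982238.96 + 0.3086×463.6 − 0.04193×2.73×463.6 = -81.00 mGal
Difference = -81.00 − (-104.80) = 23.80 mGal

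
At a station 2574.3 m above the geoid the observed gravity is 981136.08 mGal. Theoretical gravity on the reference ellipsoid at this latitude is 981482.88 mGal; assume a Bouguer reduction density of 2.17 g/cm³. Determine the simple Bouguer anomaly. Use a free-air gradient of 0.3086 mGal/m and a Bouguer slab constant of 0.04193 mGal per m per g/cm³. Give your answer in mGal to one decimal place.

213.4

Free-air correction = 0.3086 × 2574.3 = 794.43 mGal
Free-air anomaly = 981136.08 − 981482.88 + (794.43) = 447.63 mGal
Bouguer slab correction = 0.04193 × 2.17 × 2574.3 = 234.23 mGal
Simple Bouguer anomaly = 447.63 − (234.23) = 213.40 mGal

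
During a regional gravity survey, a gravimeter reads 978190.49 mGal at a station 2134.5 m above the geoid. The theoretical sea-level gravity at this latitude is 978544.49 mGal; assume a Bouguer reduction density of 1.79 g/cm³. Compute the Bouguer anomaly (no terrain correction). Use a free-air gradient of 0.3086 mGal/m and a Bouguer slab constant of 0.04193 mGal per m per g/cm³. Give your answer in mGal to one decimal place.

144.5

Free-air correction = 0.3086 × 2134.5 = 658.71 mGal
Free-air anomaly = 978190.49 − 978544.49 + (658.71) = 304.71 mGal
Bouguer slab correction = 0.04193 × 1.79 × 2134.5 = 160.20 mGal
Simple Bouguer anomaly = 304.71 − (160.20) = 144.51 mGal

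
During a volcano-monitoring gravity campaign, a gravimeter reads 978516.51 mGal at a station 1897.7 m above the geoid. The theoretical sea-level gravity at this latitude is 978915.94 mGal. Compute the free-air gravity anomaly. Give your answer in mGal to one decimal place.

Free-air correction = 0.3086 × 1897.7 = 585.63 mGal
Free-air anomaly = 978516.51 − 978915.94 + (585.63) = 186.20 mGal

186.2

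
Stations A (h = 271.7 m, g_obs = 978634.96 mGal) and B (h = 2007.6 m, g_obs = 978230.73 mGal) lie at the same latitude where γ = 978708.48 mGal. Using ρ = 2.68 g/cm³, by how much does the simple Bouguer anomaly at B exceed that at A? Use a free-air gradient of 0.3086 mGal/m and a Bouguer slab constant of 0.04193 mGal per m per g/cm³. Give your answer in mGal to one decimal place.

Δg_SB(A) = 978634.96 − 978708.48 + 0.3086×271.7 − 0.04193×2.68×271.7 = -20.20 mGal
Δg_SB(B) = 978230.73 − 978708.48 + 0.3086×2007.6 − 0.04193×2.68×2007.6 = -83.80 mGal
Difference = -83.80 − (-20.20) = -63.60 mGal

-63.6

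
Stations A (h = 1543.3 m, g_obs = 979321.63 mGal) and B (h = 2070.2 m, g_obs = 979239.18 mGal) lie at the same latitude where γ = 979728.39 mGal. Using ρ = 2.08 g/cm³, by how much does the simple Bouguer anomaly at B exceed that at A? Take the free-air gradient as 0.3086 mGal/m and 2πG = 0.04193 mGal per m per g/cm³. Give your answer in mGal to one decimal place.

34.2

Δg_SB(A) = 979321.63 − 979728.39 + 0.3086×1543.3 − 0.04193×2.08×1543.3 = -65.10 mGal
Δg_SB(B) = 979239.18 − 979728.39 + 0.3086×2070.2 − 0.04193×2.08×2070.2 = -30.90 mGal
Difference = -30.90 − (-65.10) = 34.20 mGal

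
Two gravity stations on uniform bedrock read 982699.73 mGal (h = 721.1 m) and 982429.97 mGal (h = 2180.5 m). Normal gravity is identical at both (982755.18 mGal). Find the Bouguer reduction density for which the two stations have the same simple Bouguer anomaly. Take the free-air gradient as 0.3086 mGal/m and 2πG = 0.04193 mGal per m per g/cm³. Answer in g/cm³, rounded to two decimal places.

Δg_obs = 982429.97 − 982699.73 = -269.76 mGal over Δh = 2180.5 − 721.1 = 1459.4 m
Equal Bouguer anomalies ⇒ Δg_obs + (0.3086 − 0.04193ρ)·Δh = 0
0.3086 − 0.04193ρ = −Δg_obs/Δh = 0.18484
ρ = (0.3086 − 0.18484) / 0.04193 = 2.95 g/cm³

2.95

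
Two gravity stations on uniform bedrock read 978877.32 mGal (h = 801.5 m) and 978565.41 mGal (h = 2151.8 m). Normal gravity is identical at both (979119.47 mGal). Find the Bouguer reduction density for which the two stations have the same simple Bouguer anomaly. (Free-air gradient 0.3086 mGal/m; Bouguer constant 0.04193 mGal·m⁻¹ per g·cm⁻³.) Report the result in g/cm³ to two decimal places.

Δg_obs = 978565.41 − 978877.32 = -311.91 mGal over Δh = 2151.8 − 801.5 = 1350.3 m
Equal Bouguer anomalies ⇒ Δg_obs + (0.3086 − 0.04193ρ)·Δh = 0
0.3086 − 0.04193ρ = −Δg_obs/Δh = 0.23099
ρ = (0.3086 − 0.23099) / 0.04193 = 1.85 g/cm³

1.85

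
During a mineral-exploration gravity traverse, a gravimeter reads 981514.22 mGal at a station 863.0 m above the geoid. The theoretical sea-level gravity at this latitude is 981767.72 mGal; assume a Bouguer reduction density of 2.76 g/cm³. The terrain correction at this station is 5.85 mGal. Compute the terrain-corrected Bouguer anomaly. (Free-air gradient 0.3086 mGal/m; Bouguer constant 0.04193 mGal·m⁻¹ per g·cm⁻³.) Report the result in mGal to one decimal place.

-81.2

Free-air correction = 0.3086 × 863.0 = 266.32 mGal
Free-air anomaly = 981514.22 − 981767.72 + (266.32) = 12.82 mGal
Bouguer slab correction = 0.04193 × 2.76 × 863.0 = 99.87 mGal
Simple Bouguer anomaly = 12.82 − (99.87) = -87.05 mGal
Complete Bouguer anomaly = -87.05 + 5.85 = -81.20 mGal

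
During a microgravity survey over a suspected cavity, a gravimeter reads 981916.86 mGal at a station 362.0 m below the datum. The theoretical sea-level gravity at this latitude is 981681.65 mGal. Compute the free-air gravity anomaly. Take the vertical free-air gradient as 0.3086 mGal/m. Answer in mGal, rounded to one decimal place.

123.5

Free-air correction = 0.3086 × -362.0 = -111.71 mGal
Free-air anomaly = 981916.86 − 981681.65 + (-111.71) = 123.50 mGal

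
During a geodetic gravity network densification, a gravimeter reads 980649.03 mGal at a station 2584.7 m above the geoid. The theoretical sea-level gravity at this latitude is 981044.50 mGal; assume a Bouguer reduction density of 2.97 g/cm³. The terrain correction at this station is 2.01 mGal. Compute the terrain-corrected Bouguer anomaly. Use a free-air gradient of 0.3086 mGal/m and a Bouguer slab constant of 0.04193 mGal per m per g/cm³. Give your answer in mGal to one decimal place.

Free-air correction = 0.3086 × 2584.7 = 797.64 mGal
Free-air anomaly = 980649.03 − 981044.50 + (797.64) = 402.17 mGal
Bouguer slab correction = 0.04193 × 2.97 × 2584.7 = 321.88 mGal
Simple Bouguer anomaly = 402.17 − (321.88) = 80.29 mGal
Complete Bouguer anomaly = 80.29 + 2.01 = 82.30 mGal

82.3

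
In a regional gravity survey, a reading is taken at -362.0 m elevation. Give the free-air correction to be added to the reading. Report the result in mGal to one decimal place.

Free-air correction = 0.3086 × -362.0 = -111.7 mGal

-111.7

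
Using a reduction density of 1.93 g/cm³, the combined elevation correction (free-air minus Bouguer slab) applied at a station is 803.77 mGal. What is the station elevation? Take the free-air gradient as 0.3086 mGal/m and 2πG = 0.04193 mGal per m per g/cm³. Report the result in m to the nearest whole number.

Combined gradient = 0.3086 − 0.04193 × 1.93 = 0.2276751 mGal/m
h = 803.77 / 0.2276751 = 3530.34 m

3530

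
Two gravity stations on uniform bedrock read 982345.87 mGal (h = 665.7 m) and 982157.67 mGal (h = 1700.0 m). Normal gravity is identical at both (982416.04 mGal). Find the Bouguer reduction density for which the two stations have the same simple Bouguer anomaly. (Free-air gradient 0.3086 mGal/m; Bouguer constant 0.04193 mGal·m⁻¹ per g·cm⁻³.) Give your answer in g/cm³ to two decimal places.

3.02

Δg_obs = 982157.67 − 982345.87 = -188.20 mGal over Δh = 1700.0 − 665.7 = 1034.3 m
Equal Bouguer anomalies ⇒ Δg_obs + (0.3086 − 0.04193ρ)·Δh = 0
0.3086 − 0.04193ρ = −Δg_obs/Δh = 0.18196
ρ = (0.3086 − 0.18196) / 0.04193 = 3.02 g/cm³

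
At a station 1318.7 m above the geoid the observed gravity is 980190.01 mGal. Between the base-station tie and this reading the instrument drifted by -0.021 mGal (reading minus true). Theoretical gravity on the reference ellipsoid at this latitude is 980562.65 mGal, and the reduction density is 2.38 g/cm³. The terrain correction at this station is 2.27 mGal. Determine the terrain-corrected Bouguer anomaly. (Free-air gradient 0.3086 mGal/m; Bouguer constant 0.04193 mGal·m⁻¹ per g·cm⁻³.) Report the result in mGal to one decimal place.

Drift-corrected reading = 980190.01 − (-0.021) = 980190.031 mGal
Free-air correction = 0.3086 × 1318.7 = 406.95 mGal
Free-air anomaly = 980190.031 − 980562.65 + (406.95) = 34.331 mGal
Bouguer slab correction = 0.04193 × 2.38 × 1318.7 = 131.60 mGal
Simple Bouguer anomaly = 34.331 − (131.60) = -97.269 mGal
Complete Bouguer anomaly = -97.269 + 2.27 = -94.999 mGal

-95.0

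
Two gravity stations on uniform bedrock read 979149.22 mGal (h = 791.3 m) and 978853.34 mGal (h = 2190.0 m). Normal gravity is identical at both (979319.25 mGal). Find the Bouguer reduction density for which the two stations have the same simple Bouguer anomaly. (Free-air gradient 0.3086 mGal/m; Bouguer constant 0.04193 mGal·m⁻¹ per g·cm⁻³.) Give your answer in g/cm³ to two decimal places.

Δg_obs = 978853.34 − 979149.22 = -295.88 mGal over Δh = 2190.0 − 791.3 = 1398.7 m
Equal Bouguer anomalies ⇒ Δg_obs + (0.3086 − 0.04193ρ)·Δh = 0
0.3086 − 0.04193ρ = −Δg_obs/Δh = 0.21154
ρ = (0.3086 − 0.21154) / 0.04193 = 2.31 g/cm³

2.31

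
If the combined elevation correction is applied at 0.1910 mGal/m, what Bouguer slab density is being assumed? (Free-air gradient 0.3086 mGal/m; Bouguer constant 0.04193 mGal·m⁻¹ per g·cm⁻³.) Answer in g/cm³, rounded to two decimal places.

0.1910 = 0.3086 − 0.04193 × ρ
ρ = (0.3086 − 0.1910) / 0.04193 = 2.80 g/cm³

2.80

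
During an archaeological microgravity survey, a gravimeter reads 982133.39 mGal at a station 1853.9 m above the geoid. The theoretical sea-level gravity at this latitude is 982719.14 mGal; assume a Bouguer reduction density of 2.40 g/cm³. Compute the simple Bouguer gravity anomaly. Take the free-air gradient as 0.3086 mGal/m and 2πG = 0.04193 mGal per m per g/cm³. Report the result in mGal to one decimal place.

Free-air correction = 0.3086 × 1853.9 = 572.11 mGal
Free-air anomaly = 982133.39 − 982719.14 + (572.11) = -13.64 mGal
Bouguer slab correction = 0.04193 × 2.40 × 1853.9 = 186.56 mGal
Simple Bouguer anomaly = -13.64 − (186.56) = -200.20 mGal

-200.2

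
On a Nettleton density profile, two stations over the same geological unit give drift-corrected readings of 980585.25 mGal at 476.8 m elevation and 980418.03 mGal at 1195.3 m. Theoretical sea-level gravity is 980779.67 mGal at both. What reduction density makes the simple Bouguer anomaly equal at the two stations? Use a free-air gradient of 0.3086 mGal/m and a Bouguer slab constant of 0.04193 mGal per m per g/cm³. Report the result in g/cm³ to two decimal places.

Δg_obs = 980418.03 − 980585.25 = -167.22 mGal over Δh = 1195.3 − 476.8 = 718.5 m
Equal Bouguer anomalies ⇒ Δg_obs + (0.3086 − 0.04193ρ)·Δh = 0
0.3086 − 0.04193ρ = −Δg_obs/Δh = 0.23273
ρ = (0.3086 − 0.23273) / 0.04193 = 1.81 g/cm³

1.81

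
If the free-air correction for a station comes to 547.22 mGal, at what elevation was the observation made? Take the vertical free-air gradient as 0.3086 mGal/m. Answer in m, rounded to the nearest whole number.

1773

h = 547.22 / 0.3086 = 1773.23 m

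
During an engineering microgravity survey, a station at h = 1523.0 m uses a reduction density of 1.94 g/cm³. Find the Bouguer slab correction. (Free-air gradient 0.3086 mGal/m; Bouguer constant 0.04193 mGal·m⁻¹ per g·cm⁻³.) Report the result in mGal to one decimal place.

123.9

Bouguer slab correction = 0.04193 × 1.94 × 1523.0 = 123.9 mGal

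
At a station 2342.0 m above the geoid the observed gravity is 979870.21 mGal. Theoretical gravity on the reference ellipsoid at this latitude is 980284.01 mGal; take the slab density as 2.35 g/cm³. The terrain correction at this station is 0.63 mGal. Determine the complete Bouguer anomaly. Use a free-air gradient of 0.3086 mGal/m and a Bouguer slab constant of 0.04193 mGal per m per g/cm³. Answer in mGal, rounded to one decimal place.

78.8

Free-air correction = 0.3086 × 2342.0 = 722.74 mGal
Free-air anomaly = 979870.21 − 980284.01 + (722.74) = 308.94 mGal
Bouguer slab correction = 0.04193 × 2.35 × 2342.0 = 230.77 mGal
Simple Bouguer anomaly = 308.94 − (230.77) = 78.17 mGal
Complete Bouguer anomaly = 78.17 + 0.63 = 78.80 mGal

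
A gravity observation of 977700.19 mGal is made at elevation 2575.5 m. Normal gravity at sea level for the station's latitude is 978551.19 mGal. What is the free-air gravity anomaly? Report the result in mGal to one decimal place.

-56.2

Free-air correction = 0.3086 × 2575.5 = 794.80 mGal
Free-air anomaly = 977700.19 − 978551.19 + (794.80) = -56.20 mGal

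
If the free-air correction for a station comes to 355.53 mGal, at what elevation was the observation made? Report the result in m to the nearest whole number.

h = 355.53 / 0.3086 = 1152.07 m

1152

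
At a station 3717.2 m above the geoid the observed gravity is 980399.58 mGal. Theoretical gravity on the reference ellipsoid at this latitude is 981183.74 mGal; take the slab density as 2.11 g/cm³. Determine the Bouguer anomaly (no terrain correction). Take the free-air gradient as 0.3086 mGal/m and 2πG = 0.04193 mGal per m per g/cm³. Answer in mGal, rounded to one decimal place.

34.1

Free-air correction = 0.3086 × 3717.2 = 1147.13 mGal
Free-air anomaly = 980399.58 − 981183.74 + (1147.13) = 362.97 mGal
Bouguer slab correction = 0.04193 × 2.11 × 3717.2 = 328.87 mGal
Simple Bouguer anomaly = 362.97 − (328.87) = 34.10 mGal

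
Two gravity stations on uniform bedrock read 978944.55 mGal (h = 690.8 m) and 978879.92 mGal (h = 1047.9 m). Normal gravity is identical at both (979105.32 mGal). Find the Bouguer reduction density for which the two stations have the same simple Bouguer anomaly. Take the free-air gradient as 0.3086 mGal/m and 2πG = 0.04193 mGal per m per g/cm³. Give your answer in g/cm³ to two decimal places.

3.04

Δg_obs = 978879.92 − 978944.55 = -64.63 mGal over Δh = 1047.9 − 690.8 = 357.1 m
Equal Bouguer anomalies ⇒ Δg_obs + (0.3086 − 0.04193ρ)·Δh = 0
0.3086 − 0.04193ρ = −Δg_obs/Δh = 0.18099
ρ = (0.3086 − 0.18099) / 0.04193 = 3.04 g/cm³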